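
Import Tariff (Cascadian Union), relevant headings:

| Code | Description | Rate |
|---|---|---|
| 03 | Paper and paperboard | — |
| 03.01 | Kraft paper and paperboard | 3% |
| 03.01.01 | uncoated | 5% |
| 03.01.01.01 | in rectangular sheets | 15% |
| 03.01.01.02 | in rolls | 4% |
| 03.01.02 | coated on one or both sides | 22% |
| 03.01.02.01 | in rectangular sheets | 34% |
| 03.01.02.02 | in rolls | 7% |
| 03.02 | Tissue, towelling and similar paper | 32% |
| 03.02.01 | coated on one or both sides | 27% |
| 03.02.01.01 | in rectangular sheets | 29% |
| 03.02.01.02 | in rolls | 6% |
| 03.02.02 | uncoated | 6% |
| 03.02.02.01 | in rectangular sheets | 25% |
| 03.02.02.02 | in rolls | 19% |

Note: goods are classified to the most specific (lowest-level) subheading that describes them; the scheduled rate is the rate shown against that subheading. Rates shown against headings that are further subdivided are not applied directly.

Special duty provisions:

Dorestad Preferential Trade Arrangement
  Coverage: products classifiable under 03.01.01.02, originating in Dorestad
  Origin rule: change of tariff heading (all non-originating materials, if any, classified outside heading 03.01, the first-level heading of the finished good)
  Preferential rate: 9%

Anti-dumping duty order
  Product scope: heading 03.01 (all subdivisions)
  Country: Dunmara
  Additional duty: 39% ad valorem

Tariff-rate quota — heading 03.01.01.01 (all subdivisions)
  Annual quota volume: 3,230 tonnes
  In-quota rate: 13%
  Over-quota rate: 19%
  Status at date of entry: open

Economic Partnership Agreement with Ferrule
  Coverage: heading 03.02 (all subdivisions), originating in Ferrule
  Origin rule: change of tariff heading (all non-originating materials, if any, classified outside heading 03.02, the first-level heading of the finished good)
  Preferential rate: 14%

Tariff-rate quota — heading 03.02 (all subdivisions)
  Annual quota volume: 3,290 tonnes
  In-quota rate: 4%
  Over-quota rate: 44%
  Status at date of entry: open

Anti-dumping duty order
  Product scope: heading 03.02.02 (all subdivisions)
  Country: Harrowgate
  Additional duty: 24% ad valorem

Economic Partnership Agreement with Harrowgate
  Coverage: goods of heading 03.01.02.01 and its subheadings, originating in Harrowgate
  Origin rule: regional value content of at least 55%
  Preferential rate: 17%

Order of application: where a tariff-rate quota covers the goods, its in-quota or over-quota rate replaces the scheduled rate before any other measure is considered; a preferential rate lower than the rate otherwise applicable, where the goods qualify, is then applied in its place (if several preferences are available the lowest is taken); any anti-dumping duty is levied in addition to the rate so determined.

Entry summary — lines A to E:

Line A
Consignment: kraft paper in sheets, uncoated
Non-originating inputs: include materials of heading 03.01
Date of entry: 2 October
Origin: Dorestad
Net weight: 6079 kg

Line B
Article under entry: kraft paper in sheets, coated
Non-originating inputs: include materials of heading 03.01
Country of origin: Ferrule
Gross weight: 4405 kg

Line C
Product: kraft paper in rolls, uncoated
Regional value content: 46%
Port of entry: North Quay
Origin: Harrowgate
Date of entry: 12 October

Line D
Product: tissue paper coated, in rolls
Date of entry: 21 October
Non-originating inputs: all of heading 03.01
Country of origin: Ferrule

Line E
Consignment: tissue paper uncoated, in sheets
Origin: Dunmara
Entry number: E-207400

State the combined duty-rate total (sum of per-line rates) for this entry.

Line A: kraft paper → 03.01; uncoated → 03.01.01; in sheets → 03.01.01.01. Scheduled 15%. quota on 03.01.01.01 open → in-quota 13%; Dorestad agreement on 03.01.01.02: 03.01.01.01 not covered. → 13%.
Line B: kraft paper → 03.01; coated → 03.01.02; in sheets → 03.01.02.01. Scheduled 34%. Ferrule agreement on 03.02: 03.01.02.01 not covered. → 34%.
Line C: kraft paper → 03.01; uncoated → 03.01.01; in rolls → 03.01.01.02. Scheduled 4%. Harrowgate agreement on 03.01.02.01: 03.01.01.02 not covered. → 4%.
Line D: tissue paper → 03.02; coated → 03.02.01; in rolls → 03.02.01.02. Scheduled 6%. quota on 03.02 open → in-quota 4%; Ferrule agreement on 03.02: CTH met → 14% available; preference 14% not lower than 4% → no reduction. → 4%.
Line E: tissue paper → 03.02; uncoated → 03.02.02; in sheets → 03.02.02.01. Scheduled 25%. quota on 03.02 open → in-quota 4%. → 4%.
Sum: 13% + 34% + 4% + 4% + 4% = 59%.

59%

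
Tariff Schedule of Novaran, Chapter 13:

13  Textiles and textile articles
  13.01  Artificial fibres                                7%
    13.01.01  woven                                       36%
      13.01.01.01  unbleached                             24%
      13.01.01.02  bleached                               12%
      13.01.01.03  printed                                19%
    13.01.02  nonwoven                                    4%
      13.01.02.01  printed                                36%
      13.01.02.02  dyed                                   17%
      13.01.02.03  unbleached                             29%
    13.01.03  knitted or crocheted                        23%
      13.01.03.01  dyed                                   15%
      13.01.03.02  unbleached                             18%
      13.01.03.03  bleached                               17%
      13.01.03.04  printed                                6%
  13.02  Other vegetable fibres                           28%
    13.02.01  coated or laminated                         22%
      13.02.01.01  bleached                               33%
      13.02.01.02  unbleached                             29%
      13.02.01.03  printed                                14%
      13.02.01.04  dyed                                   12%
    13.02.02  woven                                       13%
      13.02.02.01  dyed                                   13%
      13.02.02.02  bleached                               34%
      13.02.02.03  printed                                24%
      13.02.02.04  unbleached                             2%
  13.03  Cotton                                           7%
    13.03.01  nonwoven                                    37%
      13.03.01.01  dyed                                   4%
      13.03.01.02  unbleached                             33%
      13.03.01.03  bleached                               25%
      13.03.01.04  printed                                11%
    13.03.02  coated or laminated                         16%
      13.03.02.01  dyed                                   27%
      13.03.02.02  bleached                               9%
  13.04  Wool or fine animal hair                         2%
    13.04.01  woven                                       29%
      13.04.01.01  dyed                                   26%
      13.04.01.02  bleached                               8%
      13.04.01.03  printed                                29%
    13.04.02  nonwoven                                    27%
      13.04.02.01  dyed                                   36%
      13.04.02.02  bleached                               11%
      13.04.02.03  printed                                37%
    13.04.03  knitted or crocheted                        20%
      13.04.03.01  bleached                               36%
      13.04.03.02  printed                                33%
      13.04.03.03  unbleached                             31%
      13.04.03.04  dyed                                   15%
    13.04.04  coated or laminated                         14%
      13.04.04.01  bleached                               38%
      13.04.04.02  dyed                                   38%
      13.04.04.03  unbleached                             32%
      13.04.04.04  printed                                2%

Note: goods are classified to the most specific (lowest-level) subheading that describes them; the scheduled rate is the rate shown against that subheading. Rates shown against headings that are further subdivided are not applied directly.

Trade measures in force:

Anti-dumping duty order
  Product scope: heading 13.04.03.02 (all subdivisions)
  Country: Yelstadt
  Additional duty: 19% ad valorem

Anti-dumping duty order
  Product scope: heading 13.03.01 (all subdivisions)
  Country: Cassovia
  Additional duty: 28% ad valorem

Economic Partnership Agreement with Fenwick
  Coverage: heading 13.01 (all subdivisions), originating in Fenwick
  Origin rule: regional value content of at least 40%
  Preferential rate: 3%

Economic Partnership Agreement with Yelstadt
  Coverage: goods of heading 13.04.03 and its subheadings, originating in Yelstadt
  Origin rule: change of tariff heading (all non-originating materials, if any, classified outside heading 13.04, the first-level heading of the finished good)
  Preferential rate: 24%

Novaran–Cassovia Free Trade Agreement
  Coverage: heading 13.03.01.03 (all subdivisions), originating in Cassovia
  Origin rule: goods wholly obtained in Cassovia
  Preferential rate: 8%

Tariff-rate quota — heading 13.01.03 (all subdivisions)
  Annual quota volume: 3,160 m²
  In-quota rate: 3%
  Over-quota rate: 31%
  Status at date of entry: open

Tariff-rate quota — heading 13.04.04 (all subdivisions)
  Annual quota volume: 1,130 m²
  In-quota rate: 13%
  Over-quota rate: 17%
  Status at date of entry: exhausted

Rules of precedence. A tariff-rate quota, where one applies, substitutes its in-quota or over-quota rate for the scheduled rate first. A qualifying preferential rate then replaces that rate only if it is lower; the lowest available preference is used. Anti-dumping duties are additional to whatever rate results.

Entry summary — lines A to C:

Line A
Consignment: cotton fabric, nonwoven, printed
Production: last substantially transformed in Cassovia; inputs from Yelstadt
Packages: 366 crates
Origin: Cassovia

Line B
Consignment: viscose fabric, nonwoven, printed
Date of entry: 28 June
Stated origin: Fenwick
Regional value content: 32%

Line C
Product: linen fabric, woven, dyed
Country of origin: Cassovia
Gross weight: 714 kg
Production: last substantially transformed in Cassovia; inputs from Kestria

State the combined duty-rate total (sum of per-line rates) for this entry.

Line A: cotton → 13.03; nonwoven → 13.03.01; printed → 13.03.01.04. Scheduled 11%. Cassovia agreement on 13.03.01.03: 13.03.01.04 not covered; anti-dumping (Cassovia, 13.03.01): +28%; total 11% + 28% = 39%. → 39%.
Line B: viscose → 13.01; nonwoven → 13.01.02; printed → 13.01.02.01. Scheduled 36%. Fenwick agreement on 13.01: RVC < 40%. → 36%.
Line C: linen → 13.02; woven → 13.02.02; dyed → 13.02.02.01. Scheduled 13%. Cassovia agreement on 13.03.01.03: 13.02.02.01 not covered. → 13%.
Sum: 39% + 36% + 13% = 88%.

88%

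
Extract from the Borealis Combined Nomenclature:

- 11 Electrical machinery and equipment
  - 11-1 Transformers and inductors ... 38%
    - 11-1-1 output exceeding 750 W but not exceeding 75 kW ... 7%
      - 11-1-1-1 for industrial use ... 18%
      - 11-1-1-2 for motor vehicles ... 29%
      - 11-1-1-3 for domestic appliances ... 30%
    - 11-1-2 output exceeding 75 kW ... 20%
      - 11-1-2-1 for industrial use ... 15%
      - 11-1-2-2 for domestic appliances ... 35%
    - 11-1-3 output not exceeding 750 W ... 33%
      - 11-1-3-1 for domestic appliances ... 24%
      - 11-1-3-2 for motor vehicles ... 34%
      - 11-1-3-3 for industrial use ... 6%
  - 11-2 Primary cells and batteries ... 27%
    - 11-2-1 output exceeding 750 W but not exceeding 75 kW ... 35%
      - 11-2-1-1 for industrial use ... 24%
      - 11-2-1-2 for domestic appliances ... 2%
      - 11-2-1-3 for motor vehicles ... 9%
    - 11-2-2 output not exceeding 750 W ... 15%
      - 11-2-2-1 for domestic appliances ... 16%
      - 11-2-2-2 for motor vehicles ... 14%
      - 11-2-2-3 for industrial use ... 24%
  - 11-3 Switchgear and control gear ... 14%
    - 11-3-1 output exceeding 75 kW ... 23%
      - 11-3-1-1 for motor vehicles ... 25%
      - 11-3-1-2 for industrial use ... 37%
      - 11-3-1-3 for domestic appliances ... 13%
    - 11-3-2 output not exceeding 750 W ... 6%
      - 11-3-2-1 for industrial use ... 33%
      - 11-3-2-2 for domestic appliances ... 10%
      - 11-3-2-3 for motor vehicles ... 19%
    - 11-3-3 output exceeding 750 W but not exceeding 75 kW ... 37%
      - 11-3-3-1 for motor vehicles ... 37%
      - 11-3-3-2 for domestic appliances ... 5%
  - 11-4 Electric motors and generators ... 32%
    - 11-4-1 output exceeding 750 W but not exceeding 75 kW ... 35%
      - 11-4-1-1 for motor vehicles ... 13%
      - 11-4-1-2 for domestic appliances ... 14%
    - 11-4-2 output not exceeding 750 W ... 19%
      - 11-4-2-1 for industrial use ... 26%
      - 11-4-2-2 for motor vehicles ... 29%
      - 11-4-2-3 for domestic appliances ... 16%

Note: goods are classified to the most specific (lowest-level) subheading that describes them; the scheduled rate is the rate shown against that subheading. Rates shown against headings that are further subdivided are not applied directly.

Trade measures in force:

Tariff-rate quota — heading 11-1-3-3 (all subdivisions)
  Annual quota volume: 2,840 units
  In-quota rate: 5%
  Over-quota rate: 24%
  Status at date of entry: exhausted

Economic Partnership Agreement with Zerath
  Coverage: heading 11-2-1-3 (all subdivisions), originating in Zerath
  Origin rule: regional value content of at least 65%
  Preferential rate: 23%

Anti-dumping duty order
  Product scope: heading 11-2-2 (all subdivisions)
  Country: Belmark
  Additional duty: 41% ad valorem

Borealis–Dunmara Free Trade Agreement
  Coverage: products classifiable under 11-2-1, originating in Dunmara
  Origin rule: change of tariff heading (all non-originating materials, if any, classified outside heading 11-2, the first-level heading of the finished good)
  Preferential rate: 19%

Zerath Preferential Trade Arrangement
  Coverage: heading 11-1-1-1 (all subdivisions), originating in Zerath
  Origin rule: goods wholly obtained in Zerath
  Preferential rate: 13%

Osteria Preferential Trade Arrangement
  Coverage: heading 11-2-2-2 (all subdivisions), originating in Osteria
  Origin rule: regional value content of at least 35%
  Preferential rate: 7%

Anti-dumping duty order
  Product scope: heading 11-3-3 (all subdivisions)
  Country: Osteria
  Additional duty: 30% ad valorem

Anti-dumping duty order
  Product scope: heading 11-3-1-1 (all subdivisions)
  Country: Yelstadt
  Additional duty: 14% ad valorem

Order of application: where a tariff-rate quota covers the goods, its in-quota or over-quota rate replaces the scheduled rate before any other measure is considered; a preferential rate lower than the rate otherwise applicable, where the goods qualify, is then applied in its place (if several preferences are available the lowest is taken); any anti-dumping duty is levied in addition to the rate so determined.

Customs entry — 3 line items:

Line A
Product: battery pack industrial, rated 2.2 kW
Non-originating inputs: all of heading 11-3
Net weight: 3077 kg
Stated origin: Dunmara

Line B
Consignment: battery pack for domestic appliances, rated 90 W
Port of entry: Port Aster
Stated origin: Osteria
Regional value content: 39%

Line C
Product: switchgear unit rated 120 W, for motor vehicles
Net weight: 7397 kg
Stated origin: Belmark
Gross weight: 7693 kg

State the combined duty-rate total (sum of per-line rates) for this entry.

54%

Line A: battery pack → 11-2; rated 2.2 kW → 11-2-1; industrial → 11-2-1-1. Scheduled 24%. Dunmara agreement on 11-2-1: CTH met → 19% available; preferential 19%. → 19%.
Line B: battery pack → 11-2; rated 90 W → 11-2-2; for domestic appliances → 11-2-2-1. Scheduled 16%. Osteria agreement on 11-2-2-2: 11-2-2-1 not covered. → 16%.
Line C: switchgear unit → 11-3; rated 120 W → 11-3-2; for motor vehicles → 11-3-2-3. Scheduled 19%. No special measure applies. → 19%.
Sum: 19% + 16% + 19% = 54%.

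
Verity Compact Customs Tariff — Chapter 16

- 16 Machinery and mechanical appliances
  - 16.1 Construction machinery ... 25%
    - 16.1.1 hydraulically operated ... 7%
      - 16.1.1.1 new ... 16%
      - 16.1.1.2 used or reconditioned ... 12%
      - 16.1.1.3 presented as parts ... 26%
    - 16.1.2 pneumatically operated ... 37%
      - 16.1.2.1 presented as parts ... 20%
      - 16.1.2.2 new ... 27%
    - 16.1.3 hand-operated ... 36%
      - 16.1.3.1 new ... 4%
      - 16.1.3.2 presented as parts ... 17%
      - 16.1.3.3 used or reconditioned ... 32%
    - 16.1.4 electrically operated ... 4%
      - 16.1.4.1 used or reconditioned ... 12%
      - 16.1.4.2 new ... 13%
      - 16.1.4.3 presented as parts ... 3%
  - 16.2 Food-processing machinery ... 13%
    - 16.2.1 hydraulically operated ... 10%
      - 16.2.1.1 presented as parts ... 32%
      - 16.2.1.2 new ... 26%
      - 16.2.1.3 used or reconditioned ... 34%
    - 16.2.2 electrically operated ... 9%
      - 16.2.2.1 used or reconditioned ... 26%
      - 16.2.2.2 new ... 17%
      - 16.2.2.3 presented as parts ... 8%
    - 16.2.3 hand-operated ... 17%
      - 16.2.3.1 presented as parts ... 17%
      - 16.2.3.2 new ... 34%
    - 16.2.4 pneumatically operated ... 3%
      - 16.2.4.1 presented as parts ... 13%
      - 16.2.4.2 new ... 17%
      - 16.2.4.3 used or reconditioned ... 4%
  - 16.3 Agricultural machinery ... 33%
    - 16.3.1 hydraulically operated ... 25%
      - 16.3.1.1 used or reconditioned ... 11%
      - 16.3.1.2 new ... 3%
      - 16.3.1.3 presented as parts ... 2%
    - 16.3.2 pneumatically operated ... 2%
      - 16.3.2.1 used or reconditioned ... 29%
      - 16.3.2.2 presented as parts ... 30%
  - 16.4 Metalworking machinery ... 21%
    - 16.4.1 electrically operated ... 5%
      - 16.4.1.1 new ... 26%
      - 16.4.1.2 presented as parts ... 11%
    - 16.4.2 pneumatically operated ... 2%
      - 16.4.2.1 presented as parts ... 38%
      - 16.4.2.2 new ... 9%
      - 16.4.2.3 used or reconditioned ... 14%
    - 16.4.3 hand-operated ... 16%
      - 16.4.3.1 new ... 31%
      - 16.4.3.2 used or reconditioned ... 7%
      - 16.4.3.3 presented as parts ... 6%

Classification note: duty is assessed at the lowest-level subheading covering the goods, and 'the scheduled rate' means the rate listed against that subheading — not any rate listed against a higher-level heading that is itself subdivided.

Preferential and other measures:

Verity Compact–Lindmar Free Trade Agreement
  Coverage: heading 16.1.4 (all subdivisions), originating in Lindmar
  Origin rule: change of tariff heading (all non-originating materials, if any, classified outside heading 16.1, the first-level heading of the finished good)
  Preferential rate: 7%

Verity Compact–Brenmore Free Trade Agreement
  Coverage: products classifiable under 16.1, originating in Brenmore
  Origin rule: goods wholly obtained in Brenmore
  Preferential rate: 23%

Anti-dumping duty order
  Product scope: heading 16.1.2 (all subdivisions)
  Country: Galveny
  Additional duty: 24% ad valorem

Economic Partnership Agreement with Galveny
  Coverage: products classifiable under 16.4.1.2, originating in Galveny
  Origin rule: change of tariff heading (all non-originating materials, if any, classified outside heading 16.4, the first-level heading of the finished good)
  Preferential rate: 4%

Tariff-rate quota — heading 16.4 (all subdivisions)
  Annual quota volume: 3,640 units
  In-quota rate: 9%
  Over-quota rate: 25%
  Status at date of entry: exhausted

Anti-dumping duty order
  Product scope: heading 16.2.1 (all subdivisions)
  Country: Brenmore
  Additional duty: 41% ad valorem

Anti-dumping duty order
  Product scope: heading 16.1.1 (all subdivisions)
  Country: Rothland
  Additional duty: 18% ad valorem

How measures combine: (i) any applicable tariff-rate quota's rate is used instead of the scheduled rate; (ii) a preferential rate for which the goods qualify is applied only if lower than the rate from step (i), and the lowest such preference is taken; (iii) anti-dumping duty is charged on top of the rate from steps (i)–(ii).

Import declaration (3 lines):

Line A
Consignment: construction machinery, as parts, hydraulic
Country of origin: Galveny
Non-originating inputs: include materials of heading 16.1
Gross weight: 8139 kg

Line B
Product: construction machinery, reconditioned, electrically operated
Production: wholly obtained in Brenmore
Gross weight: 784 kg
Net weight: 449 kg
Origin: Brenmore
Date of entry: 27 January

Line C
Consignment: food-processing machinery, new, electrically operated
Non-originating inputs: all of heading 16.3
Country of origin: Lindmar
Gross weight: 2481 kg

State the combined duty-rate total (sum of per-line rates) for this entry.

Line A: construction → 16.1; hydraulic → 16.1.1; as parts → 16.1.1.3. Scheduled 26%. Galveny agreement on 16.4.1.2: 16.1.1.3 not covered. → 26%.
Line B: construction → 16.1; electrically operated → 16.1.4; reconditioned → 16.1.4.1. Scheduled 12%. Brenmore agreement on 16.1: wholly obtained → 23% available; preference 23% not lower than 12% → no reduction. → 12%.
Line C: food-processing → 16.2; electrically operated → 16.2.2; new → 16.2.2.2. Scheduled 17%. Lindmar agreement on 16.1.4: 16.2.2.2 not covered. → 17%.
Sum: 26% + 12% + 17% = 55%.

55%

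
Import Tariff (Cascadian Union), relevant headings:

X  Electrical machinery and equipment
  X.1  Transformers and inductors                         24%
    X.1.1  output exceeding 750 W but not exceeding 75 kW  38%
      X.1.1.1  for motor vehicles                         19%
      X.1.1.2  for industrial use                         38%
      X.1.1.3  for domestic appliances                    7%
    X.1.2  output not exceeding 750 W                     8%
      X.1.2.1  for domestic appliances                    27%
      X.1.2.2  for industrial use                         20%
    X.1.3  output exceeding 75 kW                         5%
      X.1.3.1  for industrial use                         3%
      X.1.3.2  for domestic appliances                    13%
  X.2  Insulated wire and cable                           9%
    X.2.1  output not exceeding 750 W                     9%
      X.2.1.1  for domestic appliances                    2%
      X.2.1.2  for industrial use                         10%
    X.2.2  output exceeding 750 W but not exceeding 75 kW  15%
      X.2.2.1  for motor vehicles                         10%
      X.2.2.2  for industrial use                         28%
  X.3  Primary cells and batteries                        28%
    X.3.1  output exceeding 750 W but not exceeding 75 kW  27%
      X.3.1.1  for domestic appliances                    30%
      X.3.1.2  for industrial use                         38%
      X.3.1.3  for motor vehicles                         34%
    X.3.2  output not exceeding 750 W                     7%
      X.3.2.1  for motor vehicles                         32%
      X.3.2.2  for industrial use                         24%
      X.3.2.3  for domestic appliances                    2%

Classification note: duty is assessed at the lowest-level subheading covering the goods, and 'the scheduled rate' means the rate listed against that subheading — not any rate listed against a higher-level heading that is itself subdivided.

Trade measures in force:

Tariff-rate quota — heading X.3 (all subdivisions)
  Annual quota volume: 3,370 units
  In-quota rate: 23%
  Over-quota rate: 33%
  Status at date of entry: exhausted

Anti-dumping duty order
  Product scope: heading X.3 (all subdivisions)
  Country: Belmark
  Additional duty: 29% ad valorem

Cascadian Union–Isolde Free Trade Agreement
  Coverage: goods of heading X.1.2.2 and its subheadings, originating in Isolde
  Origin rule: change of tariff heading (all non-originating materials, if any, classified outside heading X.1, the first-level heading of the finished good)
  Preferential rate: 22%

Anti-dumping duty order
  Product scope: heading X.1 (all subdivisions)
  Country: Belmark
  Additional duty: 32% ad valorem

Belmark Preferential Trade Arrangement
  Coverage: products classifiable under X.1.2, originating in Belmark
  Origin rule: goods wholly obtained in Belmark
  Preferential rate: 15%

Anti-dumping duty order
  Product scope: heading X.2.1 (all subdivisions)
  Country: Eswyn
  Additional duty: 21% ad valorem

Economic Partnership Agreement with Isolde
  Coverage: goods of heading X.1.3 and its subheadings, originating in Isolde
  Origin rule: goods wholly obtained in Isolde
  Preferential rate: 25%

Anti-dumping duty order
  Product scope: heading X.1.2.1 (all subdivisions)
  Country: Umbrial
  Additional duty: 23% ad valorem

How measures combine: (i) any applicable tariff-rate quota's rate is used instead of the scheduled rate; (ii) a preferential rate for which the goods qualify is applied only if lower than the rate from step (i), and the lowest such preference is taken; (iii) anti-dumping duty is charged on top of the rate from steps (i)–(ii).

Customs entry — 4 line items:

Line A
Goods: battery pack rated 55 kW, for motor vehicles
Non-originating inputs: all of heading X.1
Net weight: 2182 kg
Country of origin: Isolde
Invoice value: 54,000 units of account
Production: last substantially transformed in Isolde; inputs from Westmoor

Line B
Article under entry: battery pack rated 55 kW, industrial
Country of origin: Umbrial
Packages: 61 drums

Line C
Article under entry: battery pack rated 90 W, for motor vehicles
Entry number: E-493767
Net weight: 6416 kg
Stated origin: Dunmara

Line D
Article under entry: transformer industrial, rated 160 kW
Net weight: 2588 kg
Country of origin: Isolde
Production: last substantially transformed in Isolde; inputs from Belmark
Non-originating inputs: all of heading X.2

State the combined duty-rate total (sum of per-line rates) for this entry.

Line A: battery pack → X.3; rated 55 kW → X.3.1; for motor vehicles → X.3.1.3. Scheduled 34%. quota on X.3 exhausted → over-quota 33%; Isolde agreement on X.1.2.2: X.3.1.3 not covered; Isolde agreement on X.1.3: X.3.1.3 not covered. → 33%.
Line B: battery pack → X.3; rated 55 kW → X.3.1; industrial → X.3.1.2. Scheduled 38%. quota on X.3 exhausted → over-quota 33%. → 33%.
Line C: battery pack → X.3; rated 90 W → X.3.2; for motor vehicles → X.3.2.1. Scheduled 32%. quota on X.3 exhausted → over-quota 33%. → 33%.
Line D: transformer → X.1; rated 160 kW → X.1.3; industrial → X.1.3.1. Scheduled 3%. Isolde agreement on X.1.2.2: X.1.3.1 not covered; Isolde agreement on X.1.3: not wholly obtained. → 3%.
Sum: 33% + 33% + 33% + 3% = 102%.

102%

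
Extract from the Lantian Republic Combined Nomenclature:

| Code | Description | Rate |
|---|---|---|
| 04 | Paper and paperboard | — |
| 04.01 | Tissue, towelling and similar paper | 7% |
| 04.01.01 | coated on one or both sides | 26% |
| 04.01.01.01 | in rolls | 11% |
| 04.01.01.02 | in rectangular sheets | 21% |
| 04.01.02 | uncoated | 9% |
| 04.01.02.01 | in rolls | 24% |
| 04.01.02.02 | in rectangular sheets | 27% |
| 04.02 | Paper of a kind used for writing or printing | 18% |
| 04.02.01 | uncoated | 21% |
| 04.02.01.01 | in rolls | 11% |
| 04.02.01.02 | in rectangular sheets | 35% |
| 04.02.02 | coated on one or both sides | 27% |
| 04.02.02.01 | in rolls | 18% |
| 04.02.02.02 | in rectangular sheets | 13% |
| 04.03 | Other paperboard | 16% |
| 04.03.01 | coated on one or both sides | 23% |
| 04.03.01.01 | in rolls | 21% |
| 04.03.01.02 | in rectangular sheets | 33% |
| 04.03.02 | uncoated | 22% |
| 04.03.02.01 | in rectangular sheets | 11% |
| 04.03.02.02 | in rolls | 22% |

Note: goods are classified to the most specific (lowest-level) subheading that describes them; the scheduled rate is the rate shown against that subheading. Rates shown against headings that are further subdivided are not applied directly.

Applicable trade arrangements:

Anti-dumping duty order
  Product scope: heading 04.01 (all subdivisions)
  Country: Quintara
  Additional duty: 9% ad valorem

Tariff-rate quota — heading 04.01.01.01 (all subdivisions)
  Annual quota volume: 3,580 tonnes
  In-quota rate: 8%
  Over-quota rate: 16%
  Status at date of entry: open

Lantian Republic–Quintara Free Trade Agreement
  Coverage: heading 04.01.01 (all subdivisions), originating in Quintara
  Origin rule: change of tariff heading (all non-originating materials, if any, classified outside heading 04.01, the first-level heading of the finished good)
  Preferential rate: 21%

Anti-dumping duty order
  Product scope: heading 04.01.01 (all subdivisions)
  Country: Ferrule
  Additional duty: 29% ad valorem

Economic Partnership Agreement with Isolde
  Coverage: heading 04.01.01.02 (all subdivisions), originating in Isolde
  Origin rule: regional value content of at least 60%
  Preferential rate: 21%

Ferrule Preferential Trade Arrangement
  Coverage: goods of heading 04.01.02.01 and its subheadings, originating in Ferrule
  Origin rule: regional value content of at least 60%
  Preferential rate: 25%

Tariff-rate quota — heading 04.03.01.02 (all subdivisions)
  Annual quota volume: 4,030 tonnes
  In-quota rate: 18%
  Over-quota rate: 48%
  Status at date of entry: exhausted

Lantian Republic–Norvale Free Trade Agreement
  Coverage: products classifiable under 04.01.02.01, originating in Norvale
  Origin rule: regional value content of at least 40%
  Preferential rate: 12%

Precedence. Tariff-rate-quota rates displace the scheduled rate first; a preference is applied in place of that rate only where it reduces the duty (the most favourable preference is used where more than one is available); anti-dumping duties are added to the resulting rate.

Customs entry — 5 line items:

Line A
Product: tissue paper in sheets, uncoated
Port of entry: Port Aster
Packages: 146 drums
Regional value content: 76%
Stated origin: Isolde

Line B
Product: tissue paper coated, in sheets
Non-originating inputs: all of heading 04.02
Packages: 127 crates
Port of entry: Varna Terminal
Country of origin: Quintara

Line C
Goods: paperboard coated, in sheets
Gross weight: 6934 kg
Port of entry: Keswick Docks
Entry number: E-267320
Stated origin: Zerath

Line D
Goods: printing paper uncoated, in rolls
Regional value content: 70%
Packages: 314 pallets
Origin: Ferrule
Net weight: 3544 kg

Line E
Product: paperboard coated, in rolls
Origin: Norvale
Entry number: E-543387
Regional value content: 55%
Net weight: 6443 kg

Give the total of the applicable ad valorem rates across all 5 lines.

137%

Line A: tissue paper → 04.01; uncoated → 04.01.02; in sheets → 04.01.02.02. Scheduled 27%. Isolde agreement on 04.01.01.02: 04.01.02.02 not covered. → 27%.
Line B: tissue paper → 04.01; coated → 04.01.01; in sheets → 04.01.01.02. Scheduled 21%. Quintara agreement on 04.01.01: CTH met → 21% available; preference 21% not lower than 21% → no reduction; anti-dumping (Quintara, 04.01): +9%; total 21% + 9% = 30%. → 30%.
Line C: paperboard → 04.03; coated → 04.03.01; in sheets → 04.03.01.02. Scheduled 33%. quota on 04.03.01.02 exhausted → over-quota 48%. → 48%.
Line D: printing paper → 04.02; uncoated → 04.02.01; in rolls → 04.02.01.01. Scheduled 11%. Ferrule agreement on 04.01.02.01: 04.02.01.01 not covered. → 11%.
Line E: paperboard → 04.03; coated → 04.03.01; in rolls → 04.03.01.01. Scheduled 21%. Norvale agreement on 04.01.02.01: 04.03.01.01 not covered. → 21%.
Sum: 27% + 30% + 48% + 11% + 21% = 137%.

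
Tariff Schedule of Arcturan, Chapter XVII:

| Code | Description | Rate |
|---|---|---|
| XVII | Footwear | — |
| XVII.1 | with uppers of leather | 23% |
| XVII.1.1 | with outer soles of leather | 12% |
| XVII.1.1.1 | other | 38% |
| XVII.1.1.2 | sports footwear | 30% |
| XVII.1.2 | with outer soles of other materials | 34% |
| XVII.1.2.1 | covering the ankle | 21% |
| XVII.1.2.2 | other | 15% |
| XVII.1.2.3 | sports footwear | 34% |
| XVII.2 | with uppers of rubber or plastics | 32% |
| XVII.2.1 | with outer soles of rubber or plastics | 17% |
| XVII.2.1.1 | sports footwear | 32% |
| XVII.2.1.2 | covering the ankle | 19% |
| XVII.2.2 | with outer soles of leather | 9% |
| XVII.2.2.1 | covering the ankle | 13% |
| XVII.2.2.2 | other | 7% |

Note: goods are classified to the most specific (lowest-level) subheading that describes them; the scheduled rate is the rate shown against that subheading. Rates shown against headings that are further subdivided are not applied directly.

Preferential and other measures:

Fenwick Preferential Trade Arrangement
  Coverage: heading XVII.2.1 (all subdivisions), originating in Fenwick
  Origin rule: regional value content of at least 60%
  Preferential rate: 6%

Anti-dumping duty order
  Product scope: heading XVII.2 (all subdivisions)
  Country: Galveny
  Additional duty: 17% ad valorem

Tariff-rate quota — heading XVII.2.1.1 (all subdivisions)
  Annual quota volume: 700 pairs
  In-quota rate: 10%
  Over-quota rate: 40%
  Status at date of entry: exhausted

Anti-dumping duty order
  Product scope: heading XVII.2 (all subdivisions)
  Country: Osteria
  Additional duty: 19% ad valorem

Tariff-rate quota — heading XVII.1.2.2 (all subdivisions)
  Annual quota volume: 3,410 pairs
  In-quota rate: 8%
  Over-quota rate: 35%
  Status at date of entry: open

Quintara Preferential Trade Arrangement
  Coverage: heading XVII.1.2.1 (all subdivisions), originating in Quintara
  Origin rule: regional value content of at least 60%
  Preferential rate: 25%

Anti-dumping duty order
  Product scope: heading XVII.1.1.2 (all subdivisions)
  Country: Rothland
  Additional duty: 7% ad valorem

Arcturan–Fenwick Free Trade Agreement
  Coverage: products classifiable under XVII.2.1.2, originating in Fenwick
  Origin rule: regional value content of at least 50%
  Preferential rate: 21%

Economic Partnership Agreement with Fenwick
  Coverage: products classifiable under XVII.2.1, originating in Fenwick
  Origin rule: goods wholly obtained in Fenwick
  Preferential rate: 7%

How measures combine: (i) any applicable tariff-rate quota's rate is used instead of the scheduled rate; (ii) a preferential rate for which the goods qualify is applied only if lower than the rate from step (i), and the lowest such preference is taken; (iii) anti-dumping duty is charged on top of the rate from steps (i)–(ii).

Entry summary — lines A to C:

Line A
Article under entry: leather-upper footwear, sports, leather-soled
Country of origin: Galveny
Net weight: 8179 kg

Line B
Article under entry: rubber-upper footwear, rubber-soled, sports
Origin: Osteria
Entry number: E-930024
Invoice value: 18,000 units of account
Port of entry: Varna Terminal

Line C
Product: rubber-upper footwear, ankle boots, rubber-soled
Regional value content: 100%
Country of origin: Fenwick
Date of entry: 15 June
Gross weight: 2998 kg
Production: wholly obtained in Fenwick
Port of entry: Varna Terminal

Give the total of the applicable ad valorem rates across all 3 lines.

Line A: leather-upper → XVII.1; leather-soled → XVII.1.1; sports → XVII.1.1.2. Scheduled 30%. No special measure applies. → 30%.
Line B: rubber-upper → XVII.2; rubber-soled → XVII.2.1; sports → XVII.2.1.1. Scheduled 32%. quota on XVII.2.1.1 exhausted → over-quota 40%; anti-dumping (Osteria, XVII.2): +19%; total 40% + 19% = 59%. → 59%.
Line C: rubber-upper → XVII.2; rubber-soled → XVII.2.1; ankle boots → XVII.2.1.2. Scheduled 19%. Fenwick agreement on XVII.2.1: RVC ≥ 60% → 6% available; Fenwick agreement on XVII.2.1.2: RVC ≥ 50% → 21% available; Fenwick agreement on XVII.2.1: wholly obtained → 7% available; preferential 6%. → 6%.
Sum: 30% + 59% + 6% = 95%.

95%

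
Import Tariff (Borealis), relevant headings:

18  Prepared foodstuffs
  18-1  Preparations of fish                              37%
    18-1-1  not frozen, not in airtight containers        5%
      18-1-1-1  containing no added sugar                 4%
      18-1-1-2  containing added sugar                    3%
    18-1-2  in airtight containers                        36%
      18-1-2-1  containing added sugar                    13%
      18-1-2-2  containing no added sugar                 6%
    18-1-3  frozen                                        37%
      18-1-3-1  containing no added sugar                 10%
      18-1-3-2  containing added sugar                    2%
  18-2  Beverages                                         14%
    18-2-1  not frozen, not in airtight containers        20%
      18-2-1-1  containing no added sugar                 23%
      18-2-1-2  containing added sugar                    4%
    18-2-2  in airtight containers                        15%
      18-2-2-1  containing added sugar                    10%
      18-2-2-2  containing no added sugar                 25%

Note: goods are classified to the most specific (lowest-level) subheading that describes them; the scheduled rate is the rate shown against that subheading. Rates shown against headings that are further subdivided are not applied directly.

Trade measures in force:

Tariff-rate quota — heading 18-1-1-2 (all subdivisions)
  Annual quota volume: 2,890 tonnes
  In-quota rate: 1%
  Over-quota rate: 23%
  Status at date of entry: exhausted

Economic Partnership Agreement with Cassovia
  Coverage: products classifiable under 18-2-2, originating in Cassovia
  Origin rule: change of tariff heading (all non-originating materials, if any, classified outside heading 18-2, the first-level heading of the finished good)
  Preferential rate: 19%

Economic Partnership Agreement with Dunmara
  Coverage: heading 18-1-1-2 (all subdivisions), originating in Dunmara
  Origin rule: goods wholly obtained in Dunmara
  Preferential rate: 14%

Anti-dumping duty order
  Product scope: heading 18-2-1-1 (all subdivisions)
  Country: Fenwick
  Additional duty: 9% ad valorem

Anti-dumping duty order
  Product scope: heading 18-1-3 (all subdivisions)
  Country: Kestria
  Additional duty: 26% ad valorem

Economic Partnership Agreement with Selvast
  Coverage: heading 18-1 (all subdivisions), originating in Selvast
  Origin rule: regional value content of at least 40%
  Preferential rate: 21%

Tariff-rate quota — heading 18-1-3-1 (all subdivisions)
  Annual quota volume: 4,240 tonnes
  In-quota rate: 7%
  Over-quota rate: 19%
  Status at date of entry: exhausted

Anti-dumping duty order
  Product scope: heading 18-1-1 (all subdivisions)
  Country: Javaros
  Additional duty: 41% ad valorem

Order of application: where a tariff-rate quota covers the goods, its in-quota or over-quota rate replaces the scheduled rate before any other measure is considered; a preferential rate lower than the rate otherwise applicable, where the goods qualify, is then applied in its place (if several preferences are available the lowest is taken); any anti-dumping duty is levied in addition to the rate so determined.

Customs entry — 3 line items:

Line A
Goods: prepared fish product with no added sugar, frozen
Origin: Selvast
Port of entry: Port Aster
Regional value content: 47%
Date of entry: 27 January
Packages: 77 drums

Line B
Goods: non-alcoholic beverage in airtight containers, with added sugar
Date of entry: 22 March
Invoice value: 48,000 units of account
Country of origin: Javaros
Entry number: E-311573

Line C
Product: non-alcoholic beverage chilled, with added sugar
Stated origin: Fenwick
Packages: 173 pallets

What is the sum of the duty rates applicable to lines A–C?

33%

Line A: prepared fish product → 18-1; frozen → 18-1-3; with no added sugar → 18-1-3-1. Scheduled 10%. quota on 18-1-3-1 exhausted → over-quota 19%; Selvast agreement on 18-1: RVC ≥ 40% → 21% available; preference 21% not lower than 19% → no reduction. → 19%.
Line B: non-alcoholic beverage → 18-2; in airtight containers → 18-2-2; with added sugar → 18-2-2-1. Scheduled 10%. No special measure applies. → 10%.
Line C: non-alcoholic beverage → 18-2; chilled → 18-2-1; with added sugar → 18-2-1-2. Scheduled 4%. No special measure applies. → 4%.
Sum: 19% + 10% + 4% = 33%.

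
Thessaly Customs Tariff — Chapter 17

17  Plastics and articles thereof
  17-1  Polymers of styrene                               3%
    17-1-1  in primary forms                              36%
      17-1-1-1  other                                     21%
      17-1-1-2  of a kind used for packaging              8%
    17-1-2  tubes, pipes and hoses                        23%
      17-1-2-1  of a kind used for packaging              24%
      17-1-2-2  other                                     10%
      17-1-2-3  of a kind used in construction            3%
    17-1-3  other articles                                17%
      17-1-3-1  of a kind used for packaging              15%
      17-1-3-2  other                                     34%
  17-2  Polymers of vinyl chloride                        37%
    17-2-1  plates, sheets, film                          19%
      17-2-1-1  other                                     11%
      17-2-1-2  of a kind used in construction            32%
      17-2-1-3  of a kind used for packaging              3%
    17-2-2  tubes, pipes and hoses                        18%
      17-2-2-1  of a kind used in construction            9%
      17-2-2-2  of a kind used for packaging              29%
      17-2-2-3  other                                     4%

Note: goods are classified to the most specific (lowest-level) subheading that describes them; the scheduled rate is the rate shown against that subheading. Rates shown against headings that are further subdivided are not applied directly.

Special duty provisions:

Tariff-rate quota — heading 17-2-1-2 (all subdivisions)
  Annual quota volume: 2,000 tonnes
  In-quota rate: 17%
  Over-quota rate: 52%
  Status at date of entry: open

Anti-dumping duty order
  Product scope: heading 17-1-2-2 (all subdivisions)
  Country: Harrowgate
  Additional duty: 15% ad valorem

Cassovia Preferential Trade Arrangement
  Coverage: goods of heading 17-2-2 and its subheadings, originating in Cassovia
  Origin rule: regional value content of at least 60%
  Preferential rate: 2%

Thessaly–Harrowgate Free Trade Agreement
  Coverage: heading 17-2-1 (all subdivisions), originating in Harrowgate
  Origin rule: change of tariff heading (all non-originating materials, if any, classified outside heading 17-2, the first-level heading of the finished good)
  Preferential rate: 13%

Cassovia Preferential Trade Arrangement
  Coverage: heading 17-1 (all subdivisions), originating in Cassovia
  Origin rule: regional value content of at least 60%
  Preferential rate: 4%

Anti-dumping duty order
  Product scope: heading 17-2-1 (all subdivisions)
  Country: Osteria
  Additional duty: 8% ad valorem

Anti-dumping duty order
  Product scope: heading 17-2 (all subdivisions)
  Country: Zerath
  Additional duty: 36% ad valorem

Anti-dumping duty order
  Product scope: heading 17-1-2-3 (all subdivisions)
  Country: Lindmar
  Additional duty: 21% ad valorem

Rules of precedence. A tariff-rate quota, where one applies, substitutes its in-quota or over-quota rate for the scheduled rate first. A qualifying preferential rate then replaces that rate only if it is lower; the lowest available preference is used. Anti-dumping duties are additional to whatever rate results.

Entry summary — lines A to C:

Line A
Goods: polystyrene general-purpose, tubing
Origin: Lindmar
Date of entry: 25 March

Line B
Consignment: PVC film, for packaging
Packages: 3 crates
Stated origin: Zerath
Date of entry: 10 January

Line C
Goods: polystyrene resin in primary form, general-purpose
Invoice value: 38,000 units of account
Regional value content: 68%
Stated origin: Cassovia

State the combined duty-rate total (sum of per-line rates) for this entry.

53%

Line A: polystyrene → 17-1; tubing → 17-1-2; general-purpose → 17-1-2-2. Scheduled 10%. No special measure applies. → 10%.
Line B: PVC → 17-2; film → 17-2-1; for packaging → 17-2-1-3. Scheduled 3%. anti-dumping (Zerath, 17-2): +36%; total 3% + 36% = 39%. → 39%.
Line C: polystyrene → 17-1; resin in primary form → 17-1-1; general-purpose → 17-1-1-1. Scheduled 21%. Cassovia agreement on 17-2-2: 17-1-1-1 not covered; Cassovia agreement on 17-1: RVC ≥ 60% → 4% available; preferential 4%. → 4%.
Sum: 10% + 39% + 4% = 53%.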